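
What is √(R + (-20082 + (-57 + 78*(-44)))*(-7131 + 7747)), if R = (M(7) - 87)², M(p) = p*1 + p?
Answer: I*√14514407 ≈ 3809.8*I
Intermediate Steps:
M(p) = 2*p (M(p) = p + p = 2*p)
R = 5329 (R = (2*7 - 87)² = (14 - 87)² = (-73)² = 5329)
√(R + (-20082 + (-57 + 78*(-44)))*(-7131 + 7747)) = √(5329 + (-20082 + (-57 + 78*(-44)))*(-7131 + 7747)) = √(5329 + (-20082 + (-57 - 3432))*616) = √(5329 + (-20082 - 3489)*616) = √(5329 - 23571*616) = √(5329 - 14519736) = √(-14514407) = I*√14514407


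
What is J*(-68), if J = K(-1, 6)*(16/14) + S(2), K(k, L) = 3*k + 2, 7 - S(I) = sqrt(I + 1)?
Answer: -2788/7 + 68*sqrt(3) ≈ -280.51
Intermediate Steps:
S(I) = 7 - sqrt(1 + I) (S(I) = 7 - sqrt(I + 1) = 7 - sqrt(1 + I))
K(k, L) = 2 + 3*k
J = 41/7 - sqrt(3) (J = (2 + 3*(-1))*(16/14) + (7 - sqrt(1 + 2)) = (2 - 3)*(16*(1/14)) + (7 - sqrt(3)) = -1*8/7 + (7 - sqrt(3)) = -8/7 + (7 - sqrt(3)) = 41/7 - sqrt(3) ≈ 4.1251)
J*(-68) = (41/7 - sqrt(3))*(-68) = -2788/7 + 68*sqrt(3)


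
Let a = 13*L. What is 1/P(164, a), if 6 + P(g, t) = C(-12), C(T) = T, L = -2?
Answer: -1/18 ≈ -0.055556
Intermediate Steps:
a = -26 (a = 13*(-2) = -26)
P(g, t) = -18 (P(g, t) = -6 - 12 = -18)
1/P(164, a) = 1/(-18) = -1/18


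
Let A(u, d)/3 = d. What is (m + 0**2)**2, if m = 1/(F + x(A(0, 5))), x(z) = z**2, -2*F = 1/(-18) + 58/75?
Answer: 810000/40875539329 ≈ 1.9816e-5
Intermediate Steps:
F = -323/900 (F = -(1/(-18) + 58/75)/2 = -(1*(-1/18) + 58*(1/75))/2 = -(-1/18 + 58/75)/2 = -1/2*323/450 = -323/900 ≈ -0.35889)
A(u, d) = 3*d
m = 900/202177 (m = 1/(-323/900 + (3*5)**2) = 1/(-323/900 + 15**2) = 1/(-323/900 + 225) = 1/(202177/900) = 900/202177 ≈ 0.0044515)
(m + 0**2)**2 = (900/202177 + 0**2)**2 = (900/202177 + 0)**2 = (900/202177)**2 = 810000/40875539329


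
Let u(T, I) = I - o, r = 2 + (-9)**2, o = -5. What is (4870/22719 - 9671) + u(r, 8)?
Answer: -219415232/22719 ≈ -9657.8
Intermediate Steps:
r = 83 (r = 2 + 81 = 83)
u(T, I) = 5 + I (u(T, I) = I - 1*(-5) = I + 5 = 5 + I)
(4870/22719 - 9671) + u(r, 8) = (4870/22719 - 9671) + (5 + 8) = (4870*(1/22719) - 9671) + 13 = (4870/22719 - 9671) + 13 = -219710579/22719 + 13 = -219415232/22719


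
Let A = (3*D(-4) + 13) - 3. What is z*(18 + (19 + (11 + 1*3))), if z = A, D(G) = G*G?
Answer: 2958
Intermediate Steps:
D(G) = G²
A = 58 (A = (3*(-4)² + 13) - 3 = (3*16 + 13) - 3 = (48 + 13) - 3 = 61 - 3 = 58)
z = 58
z*(18 + (19 + (11 + 1*3))) = 58*(18 + (19 + (11 + 1*3))) = 58*(18 + (19 + (11 + 3))) = 58*(18 + (19 + 14)) = 58*(18 + 33) = 58*51 = 2958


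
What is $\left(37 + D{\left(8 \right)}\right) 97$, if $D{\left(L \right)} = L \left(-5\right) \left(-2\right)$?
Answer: $11349$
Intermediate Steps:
$D{\left(L \right)} = 10 L$ ($D{\left(L \right)} = - 5 L \left(-2\right) = 10 L$)
$\left(37 + D{\left(8 \right)}\right) 97 = \left(37 + 10 \cdot 8\right) 97 = \left(37 + 80\right) 97 = 117 \cdot 97 = 11349$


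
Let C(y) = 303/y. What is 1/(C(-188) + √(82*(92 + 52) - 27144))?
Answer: -18988/180709131 - 70688*I*√426/180709131 ≈ -0.00010507 - 0.0080737*I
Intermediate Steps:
1/(C(-188) + √(82*(92 + 52) - 27144)) = 1/(303/(-188) + √(82*(92 + 52) - 27144)) = 1/(303*(-1/188) + √(82*144 - 27144)) = 1/(-303/188 + √(11808 - 27144)) = 1/(-303/188 + √(-15336)) = 1/(-303/188 + 6*I*√426)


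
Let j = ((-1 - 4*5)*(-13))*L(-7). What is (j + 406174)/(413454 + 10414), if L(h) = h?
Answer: 404263/423868 ≈ 0.95375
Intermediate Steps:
j = -1911 (j = ((-1 - 4*5)*(-13))*(-7) = ((-1 - 20)*(-13))*(-7) = -21*(-13)*(-7) = 273*(-7) = -1911)
(j + 406174)/(413454 + 10414) = (-1911 + 406174)/(413454 + 10414) = 404263/423868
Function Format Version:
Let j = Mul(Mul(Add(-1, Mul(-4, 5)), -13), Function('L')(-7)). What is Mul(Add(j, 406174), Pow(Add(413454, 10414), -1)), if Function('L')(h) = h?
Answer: Rational(404263, 423868) ≈ 0.95375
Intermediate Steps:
j = -1911 (j = Mul(Mul(Add(-1, Mul(-4, 5)), -13), -7) = Mul(Mul(Add(-1, -20), -13), -7) = Mul(Mul(-21, -13), -7) = Mul(273, -7) = -1911)
Mul(Add(j, 406174), Pow(Add(413454, 10414), -1)) = Mul(Add(-1911, 406174), Pow(Add(413454, 10414), -1)) = Mul(404263, Pow(423868, -1)) = Mul(404263, Rational(1, 423868)) = Rational(404263, 423868)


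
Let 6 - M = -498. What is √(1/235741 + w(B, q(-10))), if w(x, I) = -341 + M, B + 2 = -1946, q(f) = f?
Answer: 2*√2264633186486/235741 ≈ 12.767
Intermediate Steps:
M = 504 (M = 6 - 1*(-498) = 6 + 498 = 504)
B = -1948 (B = -2 - 1946 = -1948)
w(x, I) = 163 (w(x, I) = -341 + 504 = 163)
√(1/235741 + w(B, q(-10))) = √(1/235741 + 163) = √(38425784/235741) = 2*√2264633186486/235741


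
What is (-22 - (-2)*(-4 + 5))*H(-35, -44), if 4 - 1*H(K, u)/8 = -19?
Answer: -3680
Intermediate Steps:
H(K, u) = 184 (H(K, u) = 32 - 8*(-19) = 32 + 152 = 184)
(-22 - (-2)*(-4 + 5))*H(-35, -44) = (-22 - (-2)*(-4 + 5))*184 = (-22 - (-2))*184 = (-22 - 1*(-2))*184 = (-22 + 2)*184 = -20*184 = -3680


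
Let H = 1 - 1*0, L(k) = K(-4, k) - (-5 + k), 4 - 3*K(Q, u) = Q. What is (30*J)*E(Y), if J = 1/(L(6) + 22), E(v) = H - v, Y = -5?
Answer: 540/71 ≈ 7.6056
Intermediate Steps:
K(Q, u) = 4/3 - Q/3
L(k) = 23/3 - k (L(k) = (4/3 - ⅓*(-4)) - (-5 + k) = (4/3 + 4/3) + (5 - k) = 8/3 + (5 - k) = 23/3 - k)
H = 1 (H = 1 + 0 = 1)
E(v) = 1 - v
J = 3/71 (J = 1/((23/3 - 1*6) + 22) = 1/((23/3 - 6) + 22) = 1/(5/3 + 22) = 1/(71/3) = 3/71 ≈ 0.042253)
(30*J)*E(Y) = (30*(3/71))*(1 - 1*(-5)) = 90*(1 + 5)/71 = (90/71)*6 = 540/71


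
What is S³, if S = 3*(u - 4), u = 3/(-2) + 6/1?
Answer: 27/8 ≈ 3.3750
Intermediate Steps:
u = 9/2 (u = 3*(-½) + 6*1 = -3/2 + 6 = 9/2 ≈ 4.5000)
S = 3/2 (S = 3*(9/2 - 4) = 3*(½) = 3/2 ≈ 1.5000)
S³ = (3/2)³ = 27/8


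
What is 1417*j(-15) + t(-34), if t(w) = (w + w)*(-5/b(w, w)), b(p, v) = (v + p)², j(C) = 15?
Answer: 1445345/68 ≈ 21255.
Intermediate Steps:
b(p, v) = (p + v)²
t(w) = -5/(2*w) (t(w) = (w + w)*(-5/(w + w)²) = (2*w)*(-5*1/(4*w²)) = (2*w)*(-5/(4*w²)) = -5/(2*w))
1417*j(-15) + t(-34) = 1417*15 - 5/2/(-34) = 21255 - 5/2*(-1/34) = 21255 + 5/68 = 1445345/68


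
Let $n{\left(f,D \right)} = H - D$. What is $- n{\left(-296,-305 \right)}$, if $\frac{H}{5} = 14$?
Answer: $-375$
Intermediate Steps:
$H = 70$ ($H = 5 \cdot 14 = 70$)
$n{\left(f,D \right)} = 70 - D$
$- n{\left(-296,-305 \right)} = - (70 - -305) = - (70 + 305) = \left(-1\right) 375 = -375$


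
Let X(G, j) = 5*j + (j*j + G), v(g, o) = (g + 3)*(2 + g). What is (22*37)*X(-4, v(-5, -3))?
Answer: 50468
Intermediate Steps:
v(g, o) = (2 + g)*(3 + g) (v(g, o) = (3 + g)*(2 + g) = (2 + g)*(3 + g))
X(G, j) = G + j² + 5*j (X(G, j) = 5*j + (j² + G) = 5*j + (G + j²) = G + j² + 5*j)
(22*37)*X(-4, v(-5, -3)) = (22*37)*(-4 + (6 + (-5)² + 5*(-5))² + 5*(6 + (-5)² + 5*(-5))) = 814*(-4 + (6 + 25 - 25)² + 5*(6 + 25 - 25)) = 814*(-4 + 6² + 5*6) = 814*(-4 + 36 + 30) = 814*62 = 50468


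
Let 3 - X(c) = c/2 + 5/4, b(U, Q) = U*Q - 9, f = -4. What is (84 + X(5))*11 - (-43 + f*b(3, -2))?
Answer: 3595/4 ≈ 898.75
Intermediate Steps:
b(U, Q) = -9 + Q*U (b(U, Q) = Q*U - 9 = -9 + Q*U)
X(c) = 7/4 - c/2 (X(c) = 3 - (c/2 + 5/4) = 3 - (5/4 + c/2) = 3 + (-5/4 - c/2) = 7/4 - c/2)
(84 + X(5))*11 - (-43 + f*b(3, -2)) = (84 + (7/4 - ½*5))*11 - (-43 - 4*(-9 - 2*3)) = (84 + (7/4 - 5/2))*11 - (-43 - 4*(-9 - 6)) = (84 - ¾)*11 - (-43 - 4*(-15)) = (333/4)*11 - (-43 + 60) = 3663/4 - 1*17 = 3663/4 - 17 = 3595/4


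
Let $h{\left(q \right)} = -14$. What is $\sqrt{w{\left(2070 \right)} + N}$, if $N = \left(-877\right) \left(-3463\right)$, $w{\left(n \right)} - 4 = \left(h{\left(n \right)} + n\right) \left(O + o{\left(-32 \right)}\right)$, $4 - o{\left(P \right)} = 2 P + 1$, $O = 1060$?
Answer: $\sqrt{5354167} \approx 2313.9$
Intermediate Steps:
$o{\left(P \right)} = 3 - 2 P$ ($o{\left(P \right)} = 4 - \left(2 P + 1\right) = 4 - \left(1 + 2 P\right) = 3 - 2 P$)
$w{\left(n \right)} = -15774 + 1127 n$ ($w{\left(n \right)} = 4 + \left(-14 + n\right) \left(1060 + \left(3 - -64\right)\right) = 4 + \left(-14 + n\right) \left(1060 + \left(3 + 64\right)\right) = 4 + \left(-14 + n\right) \left(1060 + 67\right) = 4 + \left(-14 + n\right) 1127 = 4 + \left(-15778 + 1127 n\right) = -15774 + 1127 n$)
$N = 3037051$
$\sqrt{w{\left(2070 \right)} + N} = \sqrt{\left(-15774 + 1127 \cdot 2070\right) + 3037051} = \sqrt{\left(-15774 + 2332890\right) + 3037051} = \sqrt{2317116 + 3037051} = \sqrt{5354167}$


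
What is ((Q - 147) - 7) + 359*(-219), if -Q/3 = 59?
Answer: -78952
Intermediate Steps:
Q = -177 (Q = -3*59 = -177)
((Q - 147) - 7) + 359*(-219) = ((-177 - 147) - 7) + 359*(-219) = (-324 - 7) - 78621 = -331 - 78621 = -78952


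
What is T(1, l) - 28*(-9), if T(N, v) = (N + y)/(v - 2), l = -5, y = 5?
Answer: 1758/7 ≈ 251.14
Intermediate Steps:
T(N, v) = (5 + N)/(-2 + v) (T(N, v) = (N + 5)/(v - 2) = (5 + N)/(-2 + v))
T(1, l) - 28*(-9) = (5 + 1)/(-2 - 5) - 28*(-9) = 6/(-7) + 252 = -⅐*6 + 252 = -6/7 + 252 = 1758/7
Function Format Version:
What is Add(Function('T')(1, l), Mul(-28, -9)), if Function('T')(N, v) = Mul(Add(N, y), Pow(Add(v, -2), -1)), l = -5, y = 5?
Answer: Rational(1758, 7) ≈ 251.14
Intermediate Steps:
Function('T')(N, v) = Mul(Pow(Add(-2, v), -1), Add(5, N)) (Function('T')(N, v) = Mul(Add(N, 5), Pow(Add(v, -2), -1)) = Mul(Add(5, N), Pow(Add(-2, v), -1)) = Mul(Pow(Add(-2, v), -1), Add(5, N)))
Add(Function('T')(1, l), Mul(-28, -9)) = Add(Mul(Pow(Add(-2, -5), -1), Add(5, 1)), Mul(-28, -9)) = Add(Mul(Pow(-7, -1), 6), 252) = Add(Mul(Rational(-1, 7), 6), 252) = Add(Rational(-6, 7), 252) = Rational(1758, 7)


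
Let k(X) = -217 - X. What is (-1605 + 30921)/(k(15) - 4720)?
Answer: -7329/1238 ≈ -5.9200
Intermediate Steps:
(-1605 + 30921)/(k(15) - 4720) = (-1605 + 30921)/((-217 - 1*15) - 4720) = 29316/((-217 - 15) - 4720) = 29316/(-232 - 4720) = 29316/(-4952) = 29316*(-1/4952) = -7329/1238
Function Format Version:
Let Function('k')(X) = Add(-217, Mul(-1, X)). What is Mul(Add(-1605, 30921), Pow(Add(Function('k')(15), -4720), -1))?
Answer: Rational(-7329, 1238) ≈ -5.9200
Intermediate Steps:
Mul(Add(-1605, 30921), Pow(Add(Function('k')(15), -4720), -1)) = Mul(Add(-1605, 30921), Pow(Add(Add(-217, Mul(-1, 15)), -4720), -1)) = Mul(29316, Pow(Add(Add(-217, -15), -4720), -1)) = Mul(29316, Pow(Add(-232, -4720), -1)) = Mul(29316, Pow(-4952, -1)) = Mul(29316, Rational(-1, 4952)) = Rational(-7329, 1238)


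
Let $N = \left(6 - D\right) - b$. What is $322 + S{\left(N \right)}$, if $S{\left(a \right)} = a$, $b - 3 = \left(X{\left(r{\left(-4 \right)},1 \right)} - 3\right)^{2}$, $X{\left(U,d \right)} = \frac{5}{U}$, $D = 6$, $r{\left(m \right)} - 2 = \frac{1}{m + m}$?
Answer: $\frac{2870}{9} \approx 318.89$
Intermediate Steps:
$r{\left(m \right)} = 2 + \frac{1}{2 m}$ ($r{\left(m \right)} = 2 + \frac{1}{m + m} = 2 + \frac{1}{2 m}$)
$b = \frac{28}{9}$ ($b = 3 + \left(\frac{5}{2 + \frac{1}{2 \left(-4\right)}} - 3\right)^{2} = 3 + \left(\frac{5}{2 + \frac{1}{2} \left(- \frac{1}{4}\right)} - 3\right)^{2} = 3 + \left(\frac{5}{2 - \frac{1}{8}} - 3\right)^{2} = 3 + \left(\frac{5}{\frac{15}{8}} - 3\right)^{2} = 3 + \left(5 \cdot \frac{8}{15} - 3\right)^{2} = 3 + \left(\frac{8}{3} - 3\right)^{2} = 3 + \left(- \frac{1}{3}\right)^{2} = 3 + \frac{1}{9} = \frac{28}{9} \approx 3.1111$)
$N = - \frac{28}{9}$ ($N = \left(6 - 6\right) - \frac{28}{9} = 0 - \frac{28}{9} = - \frac{28}{9} \approx -3.1111$)
$322 + S{\left(N \right)} = 322 - \frac{28}{9} = \frac{2870}{9}$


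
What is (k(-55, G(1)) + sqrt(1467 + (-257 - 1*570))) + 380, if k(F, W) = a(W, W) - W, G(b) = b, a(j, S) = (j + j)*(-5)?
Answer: 369 + 8*sqrt(10) ≈ 394.30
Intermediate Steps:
a(j, S) = -10*j (a(j, S) = (2*j)*(-5) = -10*j)
k(F, W) = -11*W (k(F, W) = -10*W - W = -11*W)
(k(-55, G(1)) + sqrt(1467 + (-257 - 1*570))) + 380 = (-11*1 + sqrt(1467 + (-257 - 1*570))) + 380 = (-11 + sqrt(1467 + (-257 - 570))) + 380 = (-11 + sqrt(1467 - 827)) + 380 = (-11 + sqrt(640)) + 380 = (-11 + 8*sqrt(10)) + 380 = 369 + 8*sqrt(10)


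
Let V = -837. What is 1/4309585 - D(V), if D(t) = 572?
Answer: -2465082619/4309585 ≈ -572.00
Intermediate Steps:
1/4309585 - D(V) = 1/4309585 - 1*572 = 1/4309585 - 572 = -2465082619/4309585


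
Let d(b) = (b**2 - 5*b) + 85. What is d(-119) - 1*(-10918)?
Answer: 25759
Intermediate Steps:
d(b) = 85 + b**2 - 5*b
d(-119) - 1*(-10918) = (85 + (-119)**2 - 5*(-119)) - 1*(-10918) = (85 + 14161 + 595) + 10918 = 14841 + 10918 = 25759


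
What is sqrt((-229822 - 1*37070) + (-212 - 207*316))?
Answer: 2*I*sqrt(83129) ≈ 576.64*I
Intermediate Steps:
sqrt((-229822 - 1*37070) + (-212 - 207*316)) = sqrt((-229822 - 37070) + (-212 - 65412)) = sqrt(-266892 - 65624) = sqrt(-332516) = 2*I*sqrt(83129)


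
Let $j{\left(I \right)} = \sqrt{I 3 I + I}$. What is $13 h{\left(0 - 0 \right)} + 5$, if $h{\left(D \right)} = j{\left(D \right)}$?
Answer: $5$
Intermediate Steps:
$j{\left(I \right)} = \sqrt{I + 3 I^{2}}$ ($j{\left(I \right)} = \sqrt{3 I I + I} = \sqrt{3 I^{2} + I} = \sqrt{I + 3 I^{2}}$)
$h{\left(D \right)} = \sqrt{D \left(1 + 3 D\right)}$
$13 h{\left(0 - 0 \right)} + 5 = 13 \sqrt{\left(0 - 0\right) \left(1 + 3 \left(0 - 0\right)\right)} + 5 = 13 \sqrt{\left(0 + 0\right) \left(1 + 3 \left(0 + 0\right)\right)} + 5 = 13 \sqrt{0 \left(1 + 3 \cdot 0\right)} + 5 = 13 \sqrt{0 \left(1 + 0\right)} + 5 = 13 \sqrt{0 \cdot 1} + 5 = 13 \sqrt{0} + 5 = 13 \cdot 0 + 5 = 0 + 5 = 5$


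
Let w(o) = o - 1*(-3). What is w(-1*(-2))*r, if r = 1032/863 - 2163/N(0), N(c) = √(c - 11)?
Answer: 5160/863 + 10815*I*√11/11 ≈ 5.9791 + 3260.8*I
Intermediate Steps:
N(c) = √(-11 + c)
w(o) = 3 + o (w(o) = o + 3 = 3 + o)
r = 1032/863 + 2163*I*√11/11 (r = 1032/863 - 2163/√(-11 + 0) = 1032*(1/863) - 2163*(-I*√11/11) = 1032/863 - 2163*(-I*√11/11) = 1032/863 - (-2163)*I*√11/11 = 1032/863 + 2163*I*√11/11 ≈ 1.1958 + 652.17*I)
w(-1*(-2))*r = (3 - 1*(-2))*(1032/863 + 2163*I*√11/11) = (3 + 2)*(1032/863 + 2163*I*√11/11) = 5*(1032/863 + 2163*I*√11/11) = 5160/863 + 10815*I*√11/11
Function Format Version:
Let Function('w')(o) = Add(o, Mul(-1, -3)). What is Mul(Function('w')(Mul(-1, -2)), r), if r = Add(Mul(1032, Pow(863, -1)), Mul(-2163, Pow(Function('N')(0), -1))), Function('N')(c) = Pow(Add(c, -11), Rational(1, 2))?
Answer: Add(Rational(5160, 863), Mul(Rational(10815, 11), I, Pow(11, Rational(1, 2)))) ≈ Add(5.9791, Mul(3260.8, I))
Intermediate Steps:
Function('N')(c) = Pow(Add(-11, c), Rational(1, 2))
Function('w')(o) = Add(3, o) (Function('w')(o) = Add(o, 3) = Add(3, o))
r = Add(Rational(1032, 863), Mul(Rational(2163, 11), I, Pow(11, Rational(1, 2)))) (r = Add(Mul(1032, Pow(863, -1)), Mul(-2163, Pow(Pow(Add(-11, 0), Rational(1, 2)), -1))) = Add(Mul(1032, Rational(1, 863)), Mul(-2163, Pow(Pow(-11, Rational(1, 2)), -1))) = Add(Rational(1032, 863), Mul(-2163, Pow(Mul(I, Pow(11, Rational(1, 2))), -1))) = Add(Rational(1032, 863), Mul(-2163, Mul(Rational(-1, 11), I, Pow(11, Rational(1, 2))))) = Add(Rational(1032, 863), Mul(Rational(2163, 11), I, Pow(11, Rational(1, 2)))) ≈ Add(1.1958, Mul(652.17, I)))
Mul(Function('w')(Mul(-1, -2)), r) = Mul(Add(3, Mul(-1, -2)), Add(Rational(1032, 863), Mul(Rational(2163, 11), I, Pow(11, Rational(1, 2))))) = Mul(Add(3, 2), Add(Rational(1032, 863), Mul(Rational(2163, 11), I, Pow(11, Rational(1, 2))))) = Mul(5, Add(Rational(1032, 863), Mul(Rational(2163, 11), I, Pow(11, Rational(1, 2))))) = Add(Rational(5160, 863), Mul(Rational(10815, 11), I, Pow(11, Rational(1, 2))))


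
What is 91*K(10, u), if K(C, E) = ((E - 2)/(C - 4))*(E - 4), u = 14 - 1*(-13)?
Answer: 52325/6 ≈ 8720.8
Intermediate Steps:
u = 27 (u = 14 + 13 = 27)
K(C, E) = (-4 + E)*(-2 + E)/(-4 + C) (K(C, E) = ((-2 + E)/(-4 + C))*(-4 + E) = (-4 + E)*(-2 + E)/(-4 + C))
91*K(10, u) = 91*((8 + 27² - 6*27)/(-4 + 10)) = 91*((8 + 729 - 162)/6) = 91*((⅙)*575) = 91*(575/6) = 52325/6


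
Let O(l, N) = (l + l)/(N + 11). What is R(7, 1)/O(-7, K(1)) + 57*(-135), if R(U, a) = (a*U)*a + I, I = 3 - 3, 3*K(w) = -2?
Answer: -46201/6 ≈ -7700.2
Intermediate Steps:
K(w) = -2/3 (K(w) = (1/3)*(-2) = -2/3)
I = 0
O(l, N) = 2*l/(11 + N) (O(l, N) = (2*l)/(11 + N) = 2*l/(11 + N))
R(U, a) = U*a**2 (R(U, a) = (a*U)*a + 0 = (U*a)*a + 0 = U*a**2 + 0 = U*a**2)
R(7, 1)/O(-7, K(1)) + 57*(-135) = (7*1**2)/((2*(-7)/(11 - 2/3))) + 57*(-135) = (7*1)/((2*(-7)/(31/3))) - 7695 = 7/((2*(-7)*(3/31))) - 7695 = 7/(-42/31) - 7695 = 7*(-31/42) - 7695 = -31/6 - 7695 = -46201/6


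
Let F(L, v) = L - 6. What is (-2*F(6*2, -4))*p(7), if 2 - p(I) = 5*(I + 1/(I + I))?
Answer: 2802/7 ≈ 400.29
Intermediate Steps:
F(L, v) = -6 + L
p(I) = 2 - 5*I - 5/(2*I) (p(I) = 2 - 5*(I + 1/(I + I)) = 2 - 5*(I + 1/(2*I)) = 2 - (5*I + 5/(2*I)) = 2 + (-5*I - 5/(2*I)) = 2 - 5*I - 5/(2*I))
(-2*F(6*2, -4))*p(7) = (-2*(-6 + 6*2))*(2 - 5*7 - 5/2/7) = (-2*(-6 + 12))*(2 - 35 - 5/2*⅐) = (-2*6)*(2 - 35 - 5/14) = -12*(-467/14) = 2802/7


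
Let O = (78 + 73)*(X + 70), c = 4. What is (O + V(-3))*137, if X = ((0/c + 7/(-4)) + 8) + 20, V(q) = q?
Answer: 7962851/4 ≈ 1.9907e+6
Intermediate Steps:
X = 105/4 (X = ((0/4 + 7/(-4)) + 8) + 20 = ((0*(1/4) + 7*(-1/4)) + 8) + 20 = ((0 - 7/4) + 8) + 20 = (-7/4 + 8) + 20 = 25/4 + 20 = 105/4 ≈ 26.250)
O = 58135/4 (O = (78 + 73)*(105/4 + 70) = 151*(385/4) = 58135/4 ≈ 14534.)
(O + V(-3))*137 = (58135/4 - 3)*137 = (58123/4)*137 = 7962851/4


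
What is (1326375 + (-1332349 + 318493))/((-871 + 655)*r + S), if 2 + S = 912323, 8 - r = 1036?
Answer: 104173/378123 ≈ 0.27550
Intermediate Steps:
r = -1028 (r = 8 - 1*1036 = 8 - 1036 = -1028)
S = 912321 (S = -2 + 912323 = 912321)
(1326375 + (-1332349 + 318493))/((-871 + 655)*r + S) = (1326375 + (-1332349 + 318493))/((-871 + 655)*(-1028) + 912321) = (1326375 - 1013856)/(-216*(-1028) + 912321) = 312519/(222048 + 912321) = 312519/1134369 = 312519*(1/1134369) = 104173/378123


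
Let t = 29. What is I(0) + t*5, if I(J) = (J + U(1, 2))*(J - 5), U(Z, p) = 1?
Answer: 140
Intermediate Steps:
I(J) = (1 + J)*(-5 + J) (I(J) = (J + 1)*(J - 5) = (1 + J)*(-5 + J))
I(0) + t*5 = (-5 + 0² - 4*0) + 29*5 = (-5 + 0 + 0) + 145 = -5 + 145 = 140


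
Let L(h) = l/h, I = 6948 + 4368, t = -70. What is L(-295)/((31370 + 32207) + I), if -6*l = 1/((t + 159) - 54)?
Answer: 1/4639621350 ≈ 2.1553e-10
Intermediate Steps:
I = 11316
l = -1/210 (l = -1/(6*((-70 + 159) - 54)) = -1/(6*(89 - 54)) = -⅙/35 = -⅙*1/35 = -1/210 ≈ -0.0047619)
L(h) = -1/(210*h)
L(-295)/((31370 + 32207) + I) = (-1/210/(-295))/((31370 + 32207) + 11316) = (-1/210*(-1/295))/(63577 + 11316) = (1/61950)/74893 = (1/61950)*(1/74893) = 1/4639621350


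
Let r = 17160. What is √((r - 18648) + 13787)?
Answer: 7*√251 ≈ 110.90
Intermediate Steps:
√((r - 18648) + 13787) = √((17160 - 18648) + 13787) = √(-1488 + 13787) = √12299 = 7*√251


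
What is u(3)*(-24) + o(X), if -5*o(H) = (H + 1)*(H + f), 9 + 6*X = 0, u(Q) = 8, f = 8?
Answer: -3827/20 ≈ -191.35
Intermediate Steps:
X = -3/2 (X = -3/2 + (⅙)*0 = -3/2 + 0 = -3/2 ≈ -1.5000)
o(H) = -(1 + H)*(8 + H)/5 (o(H) = -(H + 1)*(H + 8)/5 = -(1 + H)*(8 + H)/5)
u(3)*(-24) + o(X) = 8*(-24) + (-8/5 - 9/5*(-3/2) - (-3/2)²/5) = -192 + (-8/5 + 27/10 - ⅕*9/4) = -192 + (-8/5 + 27/10 - 9/20) = -192 + 13/20 = -3827/20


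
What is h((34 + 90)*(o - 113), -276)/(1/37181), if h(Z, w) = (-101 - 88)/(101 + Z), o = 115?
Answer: -7027209/349 ≈ -20135.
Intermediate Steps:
h(Z, w) = -189/(101 + Z)
h((34 + 90)*(o - 113), -276)/(1/37181) = (-189/(101 + (34 + 90)*(115 - 113)))/(1/37181) = (-189/(101 + 124*2))/(1/37181) = -189/(101 + 248)*37181 = -189/349*37181 = -7027209/349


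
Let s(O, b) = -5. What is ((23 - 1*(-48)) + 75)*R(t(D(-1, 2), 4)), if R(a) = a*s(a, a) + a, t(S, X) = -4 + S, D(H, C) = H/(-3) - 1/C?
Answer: 7300/3 ≈ 2433.3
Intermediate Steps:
D(H, C) = -1/C - H/3 (D(H, C) = H*(-⅓) - 1/C = -H/3 - 1/C = -1/C - H/3)
R(a) = -4*a (R(a) = a*(-5) + a = -5*a + a = -4*a)
((23 - 1*(-48)) + 75)*R(t(D(-1, 2), 4)) = ((23 - 1*(-48)) + 75)*(-4*(-4 + (-1/2 - ⅓*(-1)))) = ((23 + 48) + 75)*(-4*(-4 + (-1*½ + ⅓))) = (71 + 75)*(-4*(-4 + (-½ + ⅓))) = 146*(-4*(-4 - ⅙)) = 146*(-4*(-25/6)) = 146*(50/3) = 7300/3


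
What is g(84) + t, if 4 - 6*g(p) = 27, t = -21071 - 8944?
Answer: -180113/6 ≈ -30019.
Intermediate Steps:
t = -30015
g(p) = -23/6 (g(p) = ⅔ - ⅙*27 = ⅔ - 9/2 = -23/6)
g(84) + t = -23/6 - 30015 = -180113/6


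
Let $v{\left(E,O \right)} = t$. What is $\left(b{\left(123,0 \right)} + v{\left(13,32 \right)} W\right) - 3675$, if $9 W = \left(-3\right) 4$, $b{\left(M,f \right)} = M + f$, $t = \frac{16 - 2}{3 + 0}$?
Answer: $- \frac{32024}{9} \approx -3558.2$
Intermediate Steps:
$t = \frac{14}{3} \approx 4.6667$
$v{\left(E,O \right)} = \frac{14}{3}$
$W = - \frac{4}{3}$ ($W = \frac{\left(-3\right) 4}{9} = \frac{1}{9} \left(-12\right) = - \frac{4}{3} \approx -1.3333$)
$\left(b{\left(123,0 \right)} + v{\left(13,32 \right)} W\right) - 3675 = \left(\left(123 + 0\right) + \frac{14}{3} \left(- \frac{4}{3}\right)\right) - 3675 = \left(123 - \frac{56}{9}\right) - 3675 = \frac{1051}{9} - 3675 = - \frac{32024}{9}$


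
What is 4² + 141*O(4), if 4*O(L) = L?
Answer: 157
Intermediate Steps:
O(L) = L/4
4² + 141*O(4) = 4² + 141*((¼)*4) = 16 + 141*1 = 16 + 141 = 157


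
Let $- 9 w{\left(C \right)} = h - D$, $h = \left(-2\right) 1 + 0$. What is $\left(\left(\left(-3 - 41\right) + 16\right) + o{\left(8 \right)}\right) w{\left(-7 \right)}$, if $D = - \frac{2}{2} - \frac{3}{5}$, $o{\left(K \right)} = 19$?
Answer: $- \frac{2}{5} \approx -0.4$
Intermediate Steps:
$h = -2$ ($h = -2 + 0 = -2$)
$D = - \frac{8}{5}$ ($D = \left(-2\right) \frac{1}{2} - \frac{3}{5} = -1 - \frac{3}{5} = - \frac{8}{5} \approx -1.6$)
$w{\left(C \right)} = \frac{2}{45}$ ($w{\left(C \right)} = - \frac{-2 - - \frac{8}{5}}{9} = - \frac{-2 + \frac{8}{5}}{9} = \left(- \frac{1}{9}\right) \left(- \frac{2}{5}\right) = \frac{2}{45}$)
$\left(\left(\left(-3 - 41\right) + 16\right) + o{\left(8 \right)}\right) w{\left(-7 \right)} = \left(\left(\left(-3 - 41\right) + 16\right) + 19\right) \frac{2}{45} = \left(\left(-44 + 16\right) + 19\right) \frac{2}{45} = \left(-28 + 19\right) \frac{2}{45} = \left(-9\right) \frac{2}{45} = - \frac{2}{5}$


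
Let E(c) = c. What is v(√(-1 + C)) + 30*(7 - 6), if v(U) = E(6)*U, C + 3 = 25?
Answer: 30 + 6*√21 ≈ 57.495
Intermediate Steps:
C = 22 (C = -3 + 25 = 22)
v(U) = 6*U
v(√(-1 + C)) + 30*(7 - 6) = 6*√(-1 + 22) + 30*(7 - 6) = 6*√21 + 30*1 = 6*√21 + 30 = 30 + 6*√21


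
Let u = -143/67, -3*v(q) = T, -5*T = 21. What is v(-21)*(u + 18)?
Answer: 7441/335 ≈ 22.212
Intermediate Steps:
T = -21/5 (T = -1/5*21 = -21/5 ≈ -4.2000)
v(q) = 7/5 (v(q) = -1/3*(-21/5) = 7/5)
u = -143/67 (u = -143*1/67 = -143/67 ≈ -2.1343)
v(-21)*(u + 18) = 7*(-143/67 + 18)/5 = (7/5)*(1063/67) = 7441/335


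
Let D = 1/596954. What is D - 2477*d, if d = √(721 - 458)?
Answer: 1/596954 - 2477*√263 ≈ -40170.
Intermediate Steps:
d = √263 ≈ 16.217
D = 1/596954 ≈ 1.6752e-6
D - 2477*d = 1/596954 - 2477*√263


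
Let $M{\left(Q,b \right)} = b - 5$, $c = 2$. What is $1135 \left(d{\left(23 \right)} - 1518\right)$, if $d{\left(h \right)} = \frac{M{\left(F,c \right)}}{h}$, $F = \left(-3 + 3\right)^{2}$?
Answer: $- \frac{39630795}{23} \approx -1.7231 \cdot 10^{6}$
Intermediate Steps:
$F = 0$ ($F = 0^{2} = 0$)
$M{\left(Q,b \right)} = -5 + b$
$d{\left(h \right)} = - \frac{3}{h}$ ($d{\left(h \right)} = \frac{-5 + 2}{h} = - \frac{3}{h}$)
$1135 \left(d{\left(23 \right)} - 1518\right) = 1135 \left(- \frac{3}{23} - 1518\right) = 1135 \left(- \frac{34917}{23}\right) = - \frac{39630795}{23}$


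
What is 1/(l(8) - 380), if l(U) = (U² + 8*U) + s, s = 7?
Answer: -1/245 ≈ -0.0040816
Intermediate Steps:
l(U) = 7 + U² + 8*U (l(U) = (U² + 8*U) + 7 = 7 + U² + 8*U)
1/(l(8) - 380) = 1/((7 + 8² + 8*8) - 380) = 1/((7 + 64 + 64) - 380) = 1/(135 - 380) = 1/(-245) = -1/245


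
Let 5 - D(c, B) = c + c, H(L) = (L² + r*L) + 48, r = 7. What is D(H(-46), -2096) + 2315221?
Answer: 2311542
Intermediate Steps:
H(L) = 48 + L² + 7*L (H(L) = (L² + 7*L) + 48 = 48 + L² + 7*L)
D(c, B) = 5 - 2*c (D(c, B) = 5 - (c + c) = 5 - 2*c)
D(H(-46), -2096) + 2315221 = (5 - 2*(48 + (-46)² + 7*(-46))) + 2315221 = (5 - 2*(48 + 2116 - 322)) + 2315221 = (5 - 2*1842) + 2315221 = (5 - 3684) + 2315221 = -3679 + 2315221 = 2311542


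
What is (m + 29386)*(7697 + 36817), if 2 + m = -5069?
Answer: 1082357910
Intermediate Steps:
m = -5071 (m = -2 - 5069 = -5071)
(m + 29386)*(7697 + 36817) = (-5071 + 29386)*(7697 + 36817) = 24315*44514 = 1082357910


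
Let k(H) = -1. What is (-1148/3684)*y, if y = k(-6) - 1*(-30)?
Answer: -8323/921 ≈ -9.0369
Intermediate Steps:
y = 29 (y = -1 - 1*(-30) = -1 + 30 = 29)
(-1148/3684)*y = -1148/3684*29 = -1148*1/3684*29 = -287/921*29 = -8323/921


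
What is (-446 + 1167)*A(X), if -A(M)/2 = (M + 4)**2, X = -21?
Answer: -416738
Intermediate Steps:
A(M) = -2*(4 + M)**2 (A(M) = -2*(M + 4)**2 = -2*(4 + M)**2)
(-446 + 1167)*A(X) = (-446 + 1167)*(-2*(4 - 21)**2) = 721*(-2*(-17)**2) = 721*(-2*289) = 721*(-578) = -416738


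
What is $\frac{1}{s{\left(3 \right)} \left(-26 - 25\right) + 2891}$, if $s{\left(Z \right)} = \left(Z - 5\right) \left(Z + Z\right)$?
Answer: $\frac{1}{3503} \approx 0.00028547$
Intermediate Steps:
$s{\left(Z \right)} = 2 Z \left(-5 + Z\right)$ ($s{\left(Z \right)} = \left(-5 + Z\right) 2 Z = 2 Z \left(-5 + Z\right)$)
$\frac{1}{s{\left(3 \right)} \left(-26 - 25\right) + 2891} = \frac{1}{2 \cdot 3 \left(-5 + 3\right) \left(-26 - 25\right) + 2891} = \frac{1}{2 \cdot 3 \left(-2\right) \left(-51\right) + 2891} = \frac{1}{\left(-12\right) \left(-51\right) + 2891} = \frac{1}{612 + 2891} = \frac{1}{3503}$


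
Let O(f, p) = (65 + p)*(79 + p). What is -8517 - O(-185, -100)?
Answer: -9252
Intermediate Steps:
-8517 - O(-185, -100) = -8517 - (5135 + (-100)² + 144*(-100)) = -8517 - (5135 + 10000 - 14400) = -8517 - 1*735 = -8517 - 735 = -9252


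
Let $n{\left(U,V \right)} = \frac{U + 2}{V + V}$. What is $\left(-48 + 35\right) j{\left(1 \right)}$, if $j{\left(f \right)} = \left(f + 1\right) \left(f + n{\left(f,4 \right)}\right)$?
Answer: $- \frac{143}{4} \approx -35.75$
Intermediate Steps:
$n{\left(U,V \right)} = \frac{2 + U}{2 V}$
$j{\left(f \right)} = \left(1 + f\right) \left(\frac{1}{4} + \frac{9 f}{8}\right)$ ($j{\left(f \right)} = \left(f + 1\right) \left(f + \frac{2 + f}{2 \cdot 4}\right) = \left(1 + f\right) \left(f + \frac{1}{2} \cdot \frac{1}{4} \left(2 + f\right)\right) = \left(1 + f\right) \left(f + \left(\frac{1}{4} + \frac{f}{8}\right)\right) = \left(1 + f\right) \left(\frac{1}{4} + \frac{9 f}{8}\right)$)
$\left(-48 + 35\right) j{\left(1 \right)} = \left(-48 + 35\right) \left(\frac{1}{4} + \frac{9 \cdot 1^{2}}{8} + \frac{11}{8} \cdot 1\right) = - 13 \left(\frac{1}{4} + \frac{9}{8} \cdot 1 + \frac{11}{8}\right) = - 13 \left(\frac{1}{4} + \frac{9}{8} + \frac{11}{8}\right) = \left(-13\right) \frac{11}{4} = - \frac{143}{4}$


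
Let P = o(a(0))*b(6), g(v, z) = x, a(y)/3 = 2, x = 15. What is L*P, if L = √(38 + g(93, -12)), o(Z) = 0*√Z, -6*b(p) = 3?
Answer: 0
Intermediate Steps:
a(y) = 6 (a(y) = 3*2 = 6)
g(v, z) = 15
b(p) = -½ (b(p) = -⅙*3 = -½)
o(Z) = 0
L = √53 (L = √(38 + 15) = √53 ≈ 7.2801)
P = 0 (P = 0*(-½) = 0)
L*P = √53*0 = 0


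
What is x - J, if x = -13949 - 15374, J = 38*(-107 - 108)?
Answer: -21153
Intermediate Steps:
J = -8170 (J = 38*(-215) = -8170)
x = -29323
x - J = -29323 - 1*(-8170) = -29323 + 8170 = -21153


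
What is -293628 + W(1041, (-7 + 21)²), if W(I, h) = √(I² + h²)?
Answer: -293628 + √1122097 ≈ -2.9257e+5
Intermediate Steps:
-293628 + W(1041, (-7 + 21)²) = -293628 + √(1041² + ((-7 + 21)²)²) = -293628 + √(1083681 + (14²)²) = -293628 + √(1083681 + 196²) = -293628 + √(1083681 + 38416) = -293628 + √1122097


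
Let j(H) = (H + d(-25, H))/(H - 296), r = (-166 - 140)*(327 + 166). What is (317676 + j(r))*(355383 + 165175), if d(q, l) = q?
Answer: 12498115800187373/75577 ≈ 1.6537e+11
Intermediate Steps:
r = -150858 (r = -306*493 = -150858)
j(H) = (-25 + H)/(-296 + H) (j(H) = (H - 25)/(H - 296) = (-25 + H)/(-296 + H))
(317676 + j(r))*(355383 + 165175) = (317676 + (-25 - 150858)/(-296 - 150858))*(355383 + 165175) = (317676 - 150883/(-151154))*520558 = (317676 - 1/151154*(-150883))*520558 = (317676 + 150883/151154)*520558 = (48018148987/151154)*520558 = 12498115800187373/75577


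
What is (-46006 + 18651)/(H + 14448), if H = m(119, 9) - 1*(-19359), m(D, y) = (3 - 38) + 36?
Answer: -27355/33808 ≈ -0.80913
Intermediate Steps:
m(D, y) = 1 (m(D, y) = -35 + 36 = 1)
H = 19360 (H = 1 - 1*(-19359) = 1 + 19359 = 19360)
(-46006 + 18651)/(H + 14448) = (-46006 + 18651)/(19360 + 14448) = -27355/33808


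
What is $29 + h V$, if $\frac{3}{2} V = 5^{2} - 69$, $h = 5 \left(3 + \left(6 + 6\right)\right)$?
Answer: $-2171$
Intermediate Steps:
$h = 75$ ($h = 5 \left(3 + 12\right) = 5 \cdot 15 = 75$)
$V = - \frac{88}{3}$ ($V = \frac{2 \left(5^{2} - 69\right)}{3} = \frac{2 \left(25 - 69\right)}{3} = \frac{2}{3} \left(-44\right) = - \frac{88}{3} \approx -29.333$)
$29 + h V = 29 + 75 \left(- \frac{88}{3}\right) = 29 - 2200 = -2171$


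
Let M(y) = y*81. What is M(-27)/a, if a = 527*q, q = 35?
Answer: -2187/18445 ≈ -0.11857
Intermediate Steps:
M(y) = 81*y
a = 18445 (a = 527*35 = 18445)
M(-27)/a = (81*(-27))/18445 = -2187*1/18445 = -2187/18445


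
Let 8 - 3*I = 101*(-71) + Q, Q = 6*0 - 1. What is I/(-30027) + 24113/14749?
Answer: 2066225333/1328604669 ≈ 1.5552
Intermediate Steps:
Q = -1 (Q = 0 - 1 = -1)
I = 7180/3 (I = 8/3 - (101*(-71) - 1)/3 = 8/3 - (-7171 - 1)/3 = 8/3 - 1/3*(-7172) = 8/3 + 7172/3 = 7180/3 ≈ 2393.3)
I/(-30027) + 24113/14749 = (7180/3)/(-30027) + 24113/14749 = (7180/3)*(-1/30027) + 24113*(1/14749) = -7180/90081 + 24113/14749 = 2066225333/1328604669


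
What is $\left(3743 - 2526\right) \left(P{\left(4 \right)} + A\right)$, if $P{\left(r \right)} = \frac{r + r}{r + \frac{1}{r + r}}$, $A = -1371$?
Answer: $- \frac{54982843}{33} \approx -1.6661 \cdot 10^{6}$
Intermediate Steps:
$P{\left(r \right)} = \frac{2 r}{r + \frac{1}{2 r}}$
$\left(3743 - 2526\right) \left(P{\left(4 \right)} + A\right) = \left(3743 - 2526\right) \left(\frac{4 \cdot 4^{2}}{1 + 2 \cdot 4^{2}} - 1371\right) = 1217 \left(4 \cdot 16 \frac{1}{1 + 2 \cdot 16} - 1371\right) = 1217 \left(4 \cdot 16 \frac{1}{1 + 32} - 1371\right) = 1217 \left(4 \cdot 16 \cdot \frac{1}{33} - 1371\right) = 1217 \left(\frac{64}{33} - 1371\right) = 1217 \left(- \frac{45179}{33}\right) = - \frac{54982843}{33}$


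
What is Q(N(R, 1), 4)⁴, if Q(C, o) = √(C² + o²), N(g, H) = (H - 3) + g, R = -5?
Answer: 4225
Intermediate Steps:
N(g, H) = -3 + H + g (N(g, H) = (-3 + H) + g = -3 + H + g)
Q(N(R, 1), 4)⁴ = (√((-3 + 1 - 5)² + 4²))⁴ = (√((-7)² + 16))⁴ = (√(49 + 16))⁴ = (√65)⁴ = 4225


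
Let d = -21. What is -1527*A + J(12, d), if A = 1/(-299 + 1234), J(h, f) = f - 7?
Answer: -27707/935 ≈ -29.633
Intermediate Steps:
J(h, f) = -7 + f
A = 1/935 ≈ 0.0010695
-1527*A + J(12, d) = -1527*1/935 + (-7 - 21) = -1527/935 - 28 = -27707/935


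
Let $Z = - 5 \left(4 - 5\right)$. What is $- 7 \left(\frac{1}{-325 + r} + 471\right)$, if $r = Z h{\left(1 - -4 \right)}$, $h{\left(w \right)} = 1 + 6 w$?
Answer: $- \frac{560483}{170} \approx -3297.0$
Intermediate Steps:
$Z = 5$ ($Z = \left(-5\right) \left(-1\right) = 5$)
$r = 155$ ($r = 5 \left(1 + 6 \left(1 - -4\right)\right) = 5 \left(1 + 6 \left(1 + 4\right)\right) = 5 \left(1 + 6 \cdot 5\right) = 5 \left(1 + 30\right) = 5 \cdot 31 = 155$)
$- 7 \left(\frac{1}{-325 + r} + 471\right) = - 7 \left(\frac{1}{-325 + 155} + 471\right) = - 7 \left(\frac{1}{-170} + 471\right) = - 7 \left(- \frac{1}{170} + 471\right) = \left(-7\right) \frac{80069}{170} = - \frac{560483}{170}$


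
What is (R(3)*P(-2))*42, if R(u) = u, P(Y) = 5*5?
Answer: 3150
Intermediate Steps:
P(Y) = 25
(R(3)*P(-2))*42 = (3*25)*42 = 75*42 = 3150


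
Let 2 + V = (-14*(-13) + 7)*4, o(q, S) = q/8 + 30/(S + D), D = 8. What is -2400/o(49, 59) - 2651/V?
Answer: -75329621/204334 ≈ -368.66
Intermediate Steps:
o(q, S) = 30/(8 + S) + q/8 (o(q, S) = q/8 + 30/(S + 8) = q*(⅛) + 30/(8 + S) = q/8 + 30/(8 + S) = 30/(8 + S) + q/8)
V = 754 (V = -2 + (-14*(-13) + 7)*4 = -2 + (182 + 7)*4 = -2 + 189*4 = -2 + 756 = 754)
-2400/o(49, 59) - 2651/V = -2400*(8 + 59)/(30 + 49 + (⅛)*59*49) - 2651/754 = -2400*67/(30 + 49 + 2891/8) - 2651*1/754 = -2400/((1/67)*(3523/8)) - 2651/754 = -2400/3523/536 - 2651/754 = -2400*536/3523 - 2651/754 = -1286400/3523 - 2651/754 = -75329621/204334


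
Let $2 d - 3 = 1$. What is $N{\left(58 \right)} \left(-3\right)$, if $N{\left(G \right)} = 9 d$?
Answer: $-54$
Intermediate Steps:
$d = 2$ ($d = \frac{3}{2} + \frac{1}{2} \cdot 1 = \frac{3}{2} + \frac{1}{2} = 2$)
$N{\left(G \right)} = 18$ ($N{\left(G \right)} = 9 \cdot 2 = 18$)
$N{\left(58 \right)} \left(-3\right) = 18 \left(-3\right) = -54$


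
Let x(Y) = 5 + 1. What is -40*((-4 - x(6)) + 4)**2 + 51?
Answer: -1389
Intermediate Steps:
x(Y) = 6
-40*((-4 - x(6)) + 4)**2 + 51 = -40*((-4 - 1*6) + 4)**2 + 51 = -40*((-4 - 6) + 4)**2 + 51 = -40*(-10 + 4)**2 + 51 = -40*(-6)**2 + 51 = -40*36 + 51 = -1440 + 51 = -1389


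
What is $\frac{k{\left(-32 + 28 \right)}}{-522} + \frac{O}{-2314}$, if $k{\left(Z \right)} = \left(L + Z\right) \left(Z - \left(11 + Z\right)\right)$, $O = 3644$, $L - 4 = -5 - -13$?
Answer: $- \frac{424634}{301977} \approx -1.4062$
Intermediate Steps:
$L = 12$ ($L = 4 - -8 = 4 + \left(-5 + 13\right) = 4 + 8 = 12$)
$k{\left(Z \right)} = -132 - 11 Z$ ($k{\left(Z \right)} = \left(12 + Z\right) \left(Z - \left(11 + Z\right)\right) = \left(12 + Z\right) \left(-11\right) = -132 - 11 Z$)
$\frac{k{\left(-32 + 28 \right)}}{-522} + \frac{O}{-2314} = \frac{-132 - 11 \left(-32 + 28\right)}{-522} + \frac{3644}{-2314} = \left(-132 - -44\right) \left(- \frac{1}{522}\right) + 3644 \left(- \frac{1}{2314}\right) = \left(-132 + 44\right) \left(- \frac{1}{522}\right) - \frac{1822}{1157} = \left(-88\right) \left(- \frac{1}{522}\right) - \frac{1822}{1157} = \frac{44}{261} - \frac{1822}{1157} = - \frac{424634}{301977}$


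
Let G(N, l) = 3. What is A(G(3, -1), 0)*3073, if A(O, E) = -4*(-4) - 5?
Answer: 33803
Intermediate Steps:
A(O, E) = 11 (A(O, E) = 16 - 5 = 11)
A(G(3, -1), 0)*3073 = 11*3073 = 33803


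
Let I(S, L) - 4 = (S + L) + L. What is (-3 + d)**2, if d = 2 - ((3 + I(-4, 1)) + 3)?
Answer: 81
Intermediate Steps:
I(S, L) = 4 + S + 2*L (I(S, L) = 4 + ((S + L) + L) = 4 + ((L + S) + L) = 4 + (S + 2*L) = 4 + S + 2*L)
d = -6 (d = 2 - ((3 + (4 - 4 + 2*1)) + 3) = 2 - ((3 + (4 - 4 + 2)) + 3) = 2 - ((3 + 2) + 3) = 2 - (5 + 3) = 2 - 1*8 = 2 - 8 = -6)
(-3 + d)**2 = (-3 - 6)**2 = (-9)**2 = 81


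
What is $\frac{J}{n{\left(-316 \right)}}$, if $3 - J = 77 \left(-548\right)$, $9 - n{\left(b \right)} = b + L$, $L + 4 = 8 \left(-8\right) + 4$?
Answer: $\frac{42199}{389} \approx 108.48$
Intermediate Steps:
$L = -64$ ($L = -4 + \left(8 \left(-8\right) + 4\right) = -4 + \left(-64 + 4\right) = -4 - 60 = -64$)
$n{\left(b \right)} = 73 - b$ ($n{\left(b \right)} = 9 - \left(b - 64\right) = 9 - \left(-64 + b\right) = 73 - b$)
$J = 42199$ ($J = 3 - 77 \left(-548\right) = 3 - -42196 = 3 + 42196 = 42199$)
$\frac{J}{n{\left(-316 \right)}} = \frac{42199}{73 - -316} = \frac{42199}{73 + 316} = \frac{42199}{389}$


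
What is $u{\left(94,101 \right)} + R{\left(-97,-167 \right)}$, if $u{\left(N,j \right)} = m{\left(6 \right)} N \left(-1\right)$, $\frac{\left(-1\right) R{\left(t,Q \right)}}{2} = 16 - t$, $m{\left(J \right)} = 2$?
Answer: $-414$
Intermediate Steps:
$R{\left(t,Q \right)} = -32 + 2 t$ ($R{\left(t,Q \right)} = - 2 \left(16 - t\right) = -32 + 2 t$)
$u{\left(N,j \right)} = - 2 N$ ($u{\left(N,j \right)} = 2 N \left(-1\right) = - 2 N$)
$u{\left(94,101 \right)} + R{\left(-97,-167 \right)} = \left(-2\right) 94 + \left(-32 + 2 \left(-97\right)\right) = -188 - 226 = -414$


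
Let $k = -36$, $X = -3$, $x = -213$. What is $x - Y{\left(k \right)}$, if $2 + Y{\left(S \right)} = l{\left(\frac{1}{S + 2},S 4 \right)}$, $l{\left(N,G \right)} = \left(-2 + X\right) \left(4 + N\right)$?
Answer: $- \frac{6499}{34} \approx -191.15$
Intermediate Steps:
$l{\left(N,G \right)} = -20 - 5 N$ ($l{\left(N,G \right)} = \left(-2 - 3\right) \left(4 + N\right) = - 5 \left(4 + N\right) = -20 - 5 N$)
$Y{\left(S \right)} = -22 - \frac{5}{2 + S}$ ($Y{\left(S \right)} = -2 - \left(20 + \frac{5}{S + 2}\right) = -2 - \left(20 + \frac{5}{2 + S}\right) = -22 - \frac{5}{2 + S}$)
$x - Y{\left(k \right)} = -213 - \frac{-49 - -792}{2 - 36} = -213 - \frac{-49 + 792}{-34} = -213 - \left(- \frac{1}{34}\right) 743 = -213 - - \frac{743}{34} = -213 + \frac{743}{34} = - \frac{6499}{34}$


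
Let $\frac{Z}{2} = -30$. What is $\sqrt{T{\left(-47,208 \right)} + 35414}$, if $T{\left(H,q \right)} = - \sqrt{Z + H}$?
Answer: $\sqrt{35414 - i \sqrt{107}} \approx 188.19 - 0.027 i$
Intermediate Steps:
$Z = -60$ ($Z = 2 \left(-30\right) = -60$)
$T{\left(H,q \right)} = - \sqrt{-60 + H}$
$\sqrt{T{\left(-47,208 \right)} + 35414} = \sqrt{- \sqrt{-60 - 47} + 35414} = \sqrt{- \sqrt{-107} + 35414} = \sqrt{- i \sqrt{107} + 35414} = \sqrt{35414 - i \sqrt{107}}$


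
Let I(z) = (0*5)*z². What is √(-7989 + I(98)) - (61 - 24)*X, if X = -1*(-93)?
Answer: -3441 + I*√7989 ≈ -3441.0 + 89.381*I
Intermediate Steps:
I(z) = 0 (I(z) = 0*z² = 0)
X = 93
√(-7989 + I(98)) - (61 - 24)*X = √(-7989 + 0) - (61 - 24)*93 = √(-7989) - 37*93 = I*√7989 - 1*3441 = I*√7989 - 3441 = -3441 + I*√7989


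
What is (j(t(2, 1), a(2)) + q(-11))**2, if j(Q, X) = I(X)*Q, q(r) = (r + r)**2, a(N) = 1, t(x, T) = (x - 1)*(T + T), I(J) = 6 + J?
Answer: 248004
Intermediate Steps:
t(x, T) = 2*T*(-1 + x) (t(x, T) = (-1 + x)*(2*T) = 2*T*(-1 + x))
q(r) = 4*r**2 (q(r) = (2*r)**2 = 4*r**2)
j(Q, X) = Q*(6 + X) (j(Q, X) = (6 + X)*Q = Q*(6 + X))
(j(t(2, 1), a(2)) + q(-11))**2 = ((2*1*(-1 + 2))*(6 + 1) + 4*(-11)**2)**2 = ((2*1*1)*7 + 4*121)**2 = (2*7 + 484)**2 = (14 + 484)**2 = 498**2 = 248004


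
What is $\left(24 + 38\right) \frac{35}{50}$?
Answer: $\frac{217}{5} \approx 43.4$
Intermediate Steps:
$\left(24 + 38\right) \frac{35}{50} = 62 \cdot 35 \cdot \frac{1}{50} = 62 \cdot \frac{7}{10} = \frac{217}{5}$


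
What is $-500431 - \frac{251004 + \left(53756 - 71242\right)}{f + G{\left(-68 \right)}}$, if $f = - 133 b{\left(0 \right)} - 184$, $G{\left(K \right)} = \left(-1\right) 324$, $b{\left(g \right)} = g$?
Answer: $- \frac{126992715}{254} \approx -4.9997 \cdot 10^{5}$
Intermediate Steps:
$G{\left(K \right)} = -324$
$f = -184$ ($f = \left(-133\right) 0 - 184 = 0 - 184 = -184$)
$-500431 - \frac{251004 + \left(53756 - 71242\right)}{f + G{\left(-68 \right)}} = -500431 - \frac{251004 + \left(53756 - 71242\right)}{-184 - 324} = -500431 - \frac{251004 - 17486}{-508} = -500431 - 233518 \left(- \frac{1}{508}\right) = -500431 - - \frac{116759}{254} = -500431 + \frac{116759}{254} = - \frac{126992715}{254}$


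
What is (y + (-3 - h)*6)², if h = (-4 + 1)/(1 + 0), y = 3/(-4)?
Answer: 9/16 ≈ 0.56250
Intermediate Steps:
y = -¾ (y = 3*(-¼) = -¾ ≈ -0.75000)
h = -3 (h = -3/1 = -3*1 = -3)
(y + (-3 - h)*6)² = (-¾ + (-3 - 1*(-3))*6)² = (-¾ + (-3 + 3)*6)² = (-¾ + 0*6)² = (-¾ + 0)² = (-¾)² = 9/16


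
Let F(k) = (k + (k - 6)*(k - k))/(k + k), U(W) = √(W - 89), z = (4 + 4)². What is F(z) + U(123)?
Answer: ½ + √34 ≈ 6.3309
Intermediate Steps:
z = 64 (z = 8² = 64)
U(W) = √(-89 + W)
F(k) = ½ (F(k) = (k + (-6 + k)*0)/((2*k)) = (k + 0)*(1/(2*k)) = k*(1/(2*k)) = ½)
F(z) + U(123) = ½ + √(-89 + 123) = ½ + √34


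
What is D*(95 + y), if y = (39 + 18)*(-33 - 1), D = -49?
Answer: 90307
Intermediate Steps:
y = -1938 (y = 57*(-34) = -1938)
D*(95 + y) = -49*(95 - 1938) = -49*(-1843) = 90307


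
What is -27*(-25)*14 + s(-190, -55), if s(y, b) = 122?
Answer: 9572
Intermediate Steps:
-27*(-25)*14 + s(-190, -55) = -27*(-25)*14 + 122 = 675*14 + 122 = 9450 + 122 = 9572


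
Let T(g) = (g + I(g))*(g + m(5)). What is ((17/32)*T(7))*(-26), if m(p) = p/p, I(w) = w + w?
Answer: -4641/2 ≈ -2320.5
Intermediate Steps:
I(w) = 2*w
m(p) = 1
T(g) = 3*g*(1 + g) (T(g) = (g + 2*g)*(g + 1) = (3*g)*(1 + g) = 3*g*(1 + g))
((17/32)*T(7))*(-26) = ((17/32)*(3*7*(1 + 7)))*(-26) = ((17*(1/32))*(3*7*8))*(-26) = ((17/32)*168)*(-26) = (357/4)*(-26) = -4641/2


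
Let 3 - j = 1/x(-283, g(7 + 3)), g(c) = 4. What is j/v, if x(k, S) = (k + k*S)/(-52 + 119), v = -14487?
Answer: -392/1863555 ≈ -0.00021035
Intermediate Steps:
x(k, S) = k/67 + S*k/67 (x(k, S) = (k + S*k)/67 = (k + S*k)*(1/67) = k/67 + S*k/67)
j = 4312/1415 (j = 3 - 1/((1/67)*(-283)*(1 + 4)) = 3 - 1/((1/67)*(-283)*5) = 3 - 1/(-1415/67) = 3 - 1*(-67/1415) = 3 + 67/1415 = 4312/1415 ≈ 3.0473)
j/v = (4312/1415)/(-14487) = (4312/1415)*(-1/14487) = -392/1863555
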